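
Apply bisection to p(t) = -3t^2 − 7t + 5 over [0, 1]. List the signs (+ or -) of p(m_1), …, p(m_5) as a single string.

m = 0.5, p(m) = 0.75 (+); new bracket [0.5, 1]
m = 0.75, p(m) = -1.9375 (−); new bracket [0.5, 0.75]
m = 0.625, p(m) = -0.546875 (−); new bracket [0.5, 0.625]
m = 0.5625, p(m) = 0.1133 (+); new bracket [0.5625, 0.625]
m = 0.59375, p(m) = -0.2139 (−); new bracket [0.5625, 0.59375]

+--+-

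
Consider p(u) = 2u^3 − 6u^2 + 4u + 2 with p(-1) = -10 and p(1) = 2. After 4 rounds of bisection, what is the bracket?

p(0) = 2 > 0, so the root lies in [-1, 0]
p(-0.5) = -1.75 < 0, so the root lies in [-0.5, 0]
p(-0.25) = 0.59375 > 0, so the root lies in [-0.5, -0.25]
p(-0.375) = -0.4492 < 0, so the root lies in [-0.375, -0.25]

[-0.375, -0.25]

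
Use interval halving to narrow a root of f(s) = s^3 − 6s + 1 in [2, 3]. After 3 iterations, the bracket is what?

[2.25, 2.375]

f(2.5) = 1.625 > 0, so the root lies in [2, 2.5]
f(2.25) = -1.109375 < 0, so the root lies in [2.25, 2.5]
f(2.375) = 0.146484 > 0, so the root lies in [2.25, 2.375]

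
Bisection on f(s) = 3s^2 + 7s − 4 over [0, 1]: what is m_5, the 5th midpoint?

m = 0.5, f(m) = 0.25 (+); new bracket [0, 0.5]
m = 0.25, f(m) = -2.0625 (−); new bracket [0.25, 0.5]
m = 0.375, f(m) = -0.953125 (−); new bracket [0.375, 0.5]
m = 0.4375, f(m) = -0.3633 (−); new bracket [0.4375, 0.5]
m = 0.46875, f(m) = -0.0596 (−); new bracket [0.46875, 0.5]

0.46875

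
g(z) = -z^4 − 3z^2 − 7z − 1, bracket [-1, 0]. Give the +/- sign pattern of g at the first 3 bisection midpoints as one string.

++-

midpoint -0.5: g = 1.6875 > 0 → [-0.5, 0]
midpoint -0.25: g = 0.558594 > 0 → [-0.25, 0]
midpoint -0.125: g = -0.172119 < 0 → [-0.25, -0.125]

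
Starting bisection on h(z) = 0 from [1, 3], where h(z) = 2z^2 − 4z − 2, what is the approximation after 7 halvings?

midpoint 2: h = -2 < 0 → [2, 3]
midpoint 2.5: h = 0.5 > 0 → [2, 2.5]
midpoint 2.25: h = -0.875 < 0 → [2.25, 2.5]
midpoint 2.375: h = -0.2188 < 0 → [2.375, 2.5]
midpoint 2.4375: h = 0.1328 > 0 → [2.375, 2.4375]
midpoint 2.40625: h = -0.0449 < 0 → [2.40625, 2.4375]
midpoint 2.421875: h = 0.0435 > 0 → [2.40625, 2.421875]

2.421875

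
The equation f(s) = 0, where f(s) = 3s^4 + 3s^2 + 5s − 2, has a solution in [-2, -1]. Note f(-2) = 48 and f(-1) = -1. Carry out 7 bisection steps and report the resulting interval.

[-1.0703125, -1.0625]

f(-1.5) = 12.4375 > 0, so the root lies in [-1.5, -1]
f(-1.25) = 3.761719 > 0, so the root lies in [-1.25, -1]
f(-1.125) = 0.977295 > 0, so the root lies in [-1.125, -1]
f(-1.0625) = -0.1025 < 0, so the root lies in [-1.125, -1.0625]
f(-1.09375) = 0.4134 > 0, so the root lies in [-1.09375, -1.0625]
f(-1.078125) = 0.1496 > 0, so the root lies in [-1.078125, -1.0625]
f(-1.0703125) = 0.0221 > 0, so the root lies in [-1.0703125, -1.0625]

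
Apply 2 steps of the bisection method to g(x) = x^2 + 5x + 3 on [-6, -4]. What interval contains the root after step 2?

[-4.5, -4]

midpoint -5: g = 3 > 0 → [-5, -4]
midpoint -4.5: g = 0.75 > 0 → [-4.5, -4]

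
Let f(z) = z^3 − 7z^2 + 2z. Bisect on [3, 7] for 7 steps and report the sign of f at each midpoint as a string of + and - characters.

---+--+

z = 5 gives f = -40, negative; keep [5, 7]
z = 6 gives f = -24, negative; keep [6, 7]
z = 6.5 gives f = -8.125, negative; keep [6.5, 7]
z = 6.75 gives f = 2.1094, positive; keep [6.5, 6.75]
z = 6.625 gives f = -3.209, negative; keep [6.625, 6.75]
z = 6.6875 gives f = -0.6008, negative; keep [6.6875, 6.75]
z = 6.71875 gives f = 0.7414, positive; keep [6.6875, 6.71875]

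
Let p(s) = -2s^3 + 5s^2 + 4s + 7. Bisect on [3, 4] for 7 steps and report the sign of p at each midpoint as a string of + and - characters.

-++--+-

p(3.5) = -3.5 < 0, so the root lies in [3, 3.5]
p(3.25) = 4.15625 > 0, so the root lies in [3.25, 3.5]
p(3.375) = 0.566406 > 0, so the root lies in [3.375, 3.5]
p(3.4375) = -1.4058 < 0, so the root lies in [3.375, 3.4375]
p(3.40625) = -0.4046 < 0, so the root lies in [3.375, 3.40625]
p(3.390625) = 0.0846 > 0, so the root lies in [3.390625, 3.40625]
p(3.3984375) = -0.159 < 0, so the root lies in [3.390625, 3.3984375]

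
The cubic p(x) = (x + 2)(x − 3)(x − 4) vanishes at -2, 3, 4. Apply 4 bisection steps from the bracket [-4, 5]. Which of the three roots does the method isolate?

p(0.5) = 21.875 > 0, so the root lies in [-4, 0.5]
p(-1.75) = 6.828125 > 0, so the root lies in [-4, -1.75]
p(-2.875) = -35.341797 < 0, so the root lies in [-2.875, -1.75]
p(-2.3125) = -10.4797 < 0, so the root lies in [-2.3125, -1.75]

-2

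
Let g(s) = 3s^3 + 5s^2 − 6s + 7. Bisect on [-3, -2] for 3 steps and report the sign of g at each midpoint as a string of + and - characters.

g(-2.5) = 6.375 > 0, so the root lies in [-3, -2.5]
g(-2.75) = -1.078125 < 0, so the root lies in [-2.75, -2.5]
g(-2.625) = 2.939453 > 0, so the root lies in [-2.75, -2.625]

+-+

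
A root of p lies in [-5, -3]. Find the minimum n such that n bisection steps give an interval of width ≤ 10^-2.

Width after n steps is 2/2^n. Need 2^n ≥ 2/10^-2 = 200.
2^7 = 128 < 200 ≤ 2^8 = 256, so n = 8.

8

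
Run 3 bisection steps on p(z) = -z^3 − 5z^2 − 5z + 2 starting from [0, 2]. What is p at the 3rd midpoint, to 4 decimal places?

p(1) = -9 < 0, so the root lies in [0, 1]
p(0.5) = -1.875 < 0, so the root lies in [0, 0.5]
p(0.25) = 0.421875 > 0, so the root lies in [0.25, 0.5]

0.4219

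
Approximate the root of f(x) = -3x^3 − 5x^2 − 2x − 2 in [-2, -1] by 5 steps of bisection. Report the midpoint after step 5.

midpoint -1.5: f = -0.125 < 0 → [-2, -1.5]
midpoint -1.75: f = 2.265625 > 0 → [-1.75, -1.5]
midpoint -1.625: f = 0.919922 > 0 → [-1.625, -1.5]
midpoint -1.5625: f = 0.3621 > 0 → [-1.5625, -1.5]
midpoint -1.53125: f = 0.11 > 0 → [-1.53125, -1.5]

-1.53125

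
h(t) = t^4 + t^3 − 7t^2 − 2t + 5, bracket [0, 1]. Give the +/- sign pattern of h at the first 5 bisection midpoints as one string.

++--+

midpoint 0.5: h = 2.4375 > 0 → [0.5, 1]
midpoint 0.75: h = 0.300781 > 0 → [0.75, 1]
midpoint 0.875: h = -0.853271 < 0 → [0.75, 0.875]
midpoint 0.8125: h = -0.2739 < 0 → [0.75, 0.8125]
midpoint 0.78125: h = 0.0144 > 0 → [0.78125, 0.8125]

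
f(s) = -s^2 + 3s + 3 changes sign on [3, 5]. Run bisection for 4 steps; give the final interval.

m = 4, f(m) = -1 (−); new bracket [3, 4]
m = 3.5, f(m) = 1.25 (+); new bracket [3.5, 4]
m = 3.75, f(m) = 0.1875 (+); new bracket [3.75, 4]
m = 3.875, f(m) = -0.3906 (−); new bracket [3.75, 3.875]

[3.75, 3.875]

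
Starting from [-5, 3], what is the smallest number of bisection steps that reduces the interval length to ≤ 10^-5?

20

Width after n steps is 8/2^n. Need 2^n ≥ 8/10^-5 = 800000.
2^19 = 524288 < 800000 ≤ 2^20 = 1048576, so n = 20.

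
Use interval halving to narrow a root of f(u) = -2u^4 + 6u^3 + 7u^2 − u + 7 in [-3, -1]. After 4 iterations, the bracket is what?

m = -2, f(m) = -43 (−); new bracket [-2, -1]
m = -1.5, f(m) = -6.125 (−); new bracket [-1.5, -1]
m = -1.25, f(m) = 2.585938 (+); new bracket [-1.5, -1.25]
m = -1.375, f(m) = -1.1372 (−); new bracket [-1.375, -1.25]

[-1.375, -1.25]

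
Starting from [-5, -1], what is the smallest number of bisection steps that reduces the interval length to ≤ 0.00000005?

Width after n steps is 4/2^n. Need 2^n ≥ 4/0.00000005 = 80000000.
2^26 = 67108864 < 80000000 ≤ 2^27 = 134217728, so n = 27.

27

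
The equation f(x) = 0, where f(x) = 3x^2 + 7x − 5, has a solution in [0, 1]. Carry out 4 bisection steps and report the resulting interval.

[0.5625, 0.625]

x = 0.5 gives f = -0.75, negative; keep [0.5, 1]
x = 0.75 gives f = 1.9375, positive; keep [0.5, 0.75]
x = 0.625 gives f = 0.546875, positive; keep [0.5, 0.625]
x = 0.5625 gives f = -0.1133, negative; keep [0.5625, 0.625]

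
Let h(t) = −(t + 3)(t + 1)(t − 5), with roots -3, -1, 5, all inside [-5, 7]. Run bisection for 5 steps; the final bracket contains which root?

midpoint 1: h = 32 > 0 → [1, 7]
midpoint 4: h = 35 > 0 → [4, 7]
midpoint 5.5: h = -27.625 < 0 → [4, 5.5]
midpoint 4.75: h = 11.1406 > 0 → [4.75, 5.5]
midpoint 5.125: h = -6.2207 < 0 → [4.75, 5.125]

5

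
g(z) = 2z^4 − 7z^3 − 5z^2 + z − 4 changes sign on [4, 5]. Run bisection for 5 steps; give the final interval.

midpoint 4.5: g = 81.5 > 0 → [4, 4.5]
midpoint 4.25: g = 25.085938 > 0 → [4, 4.25]
midpoint 4.125: g = 2.783691 > 0 → [4, 4.125]
midpoint 4.0625: g = -7.029 < 0 → [4.0625, 4.125]
midpoint 4.09375: g = -2.2302 < 0 → [4.09375, 4.125]

[4.09375, 4.125]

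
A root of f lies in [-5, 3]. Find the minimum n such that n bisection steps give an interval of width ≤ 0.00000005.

Width after n steps is 8/2^n. Need 2^n ≥ 8/0.00000005 = 160000000.
2^27 = 134217728 < 160000000 ≤ 2^28 = 268435456, so n = 28.

28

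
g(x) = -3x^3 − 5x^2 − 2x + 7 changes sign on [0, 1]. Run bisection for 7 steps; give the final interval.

[0.8359375, 0.84375]

midpoint 0.5: g = 4.375 > 0 → [0.5, 1]
midpoint 0.75: g = 1.421875 > 0 → [0.75, 1]
midpoint 0.875: g = -0.587891 < 0 → [0.75, 0.875]
midpoint 0.8125: g = 0.4651 > 0 → [0.8125, 0.875]
midpoint 0.84375: g = -0.0491 < 0 → [0.8125, 0.84375]
midpoint 0.828125: g = 0.211 > 0 → [0.828125, 0.84375]
midpoint 0.8359375: g = 0.0817 > 0 → [0.8359375, 0.84375]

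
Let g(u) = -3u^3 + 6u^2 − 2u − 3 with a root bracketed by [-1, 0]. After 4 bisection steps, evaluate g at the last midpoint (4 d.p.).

0.5574

midpoint -0.5: g = -0.125 < 0 → [-1, -0.5]
midpoint -0.75: g = 3.140625 > 0 → [-0.75, -0.5]
midpoint -0.625: g = 1.326172 > 0 → [-0.625, -0.5]
midpoint -0.5625: g = 0.5574 > 0 → [-0.5625, -0.5]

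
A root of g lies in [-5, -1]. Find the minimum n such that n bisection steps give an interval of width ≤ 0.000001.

22

Width after n steps is 4/2^n. Need 2^n ≥ 4/0.000001 = 4000000.
2^21 = 2097152 < 4000000 ≤ 2^22 = 4194304, so n = 22.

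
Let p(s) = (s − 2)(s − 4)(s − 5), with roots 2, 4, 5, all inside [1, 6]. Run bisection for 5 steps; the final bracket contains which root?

2

s = 3.5 gives p = 1.125, positive; keep [1, 3.5]
s = 2.25 gives p = 1.203125, positive; keep [1, 2.25]
s = 1.625 gives p = -3.005859, negative; keep [1.625, 2.25]
s = 1.9375 gives p = -0.3948, negative; keep [1.9375, 2.25]
s = 2.09375 gives p = 0.5194, positive; keep [1.9375, 2.09375]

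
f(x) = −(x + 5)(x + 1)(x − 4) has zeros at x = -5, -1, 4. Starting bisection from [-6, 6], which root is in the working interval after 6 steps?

m = 0, f(m) = 20 (+); new bracket [0, 6]
m = 3, f(m) = 32 (+); new bracket [3, 6]
m = 4.5, f(m) = -26.125 (−); new bracket [3, 4.5]
m = 3.75, f(m) = 10.3906 (+); new bracket [3.75, 4.5]
m = 4.125, f(m) = -5.8457 (−); new bracket [3.75, 4.125]
m = 3.9375, f(m) = 2.7581 (+); new bracket [3.9375, 4.125]

4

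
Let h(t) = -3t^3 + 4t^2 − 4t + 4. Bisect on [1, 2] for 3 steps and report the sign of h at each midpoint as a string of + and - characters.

--+

m = 1.5, h(m) = -3.125 (−); new bracket [1, 1.5]
m = 1.25, h(m) = -0.609375 (−); new bracket [1, 1.25]
m = 1.125, h(m) = 0.291016 (+); new bracket [1.125, 1.25]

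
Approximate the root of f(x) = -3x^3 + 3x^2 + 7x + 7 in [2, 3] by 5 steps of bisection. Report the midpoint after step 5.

2.40625

m = 2.5, f(m) = -3.625 (−); new bracket [2, 2.5]
m = 2.25, f(m) = 3.765625 (+); new bracket [2.25, 2.5]
m = 2.375, f(m) = 0.357422 (+); new bracket [2.375, 2.5]
m = 2.4375, f(m) = -1.5598 (−); new bracket [2.375, 2.4375]
m = 2.40625, f(m) = -0.583 (−); new bracket [2.375, 2.40625]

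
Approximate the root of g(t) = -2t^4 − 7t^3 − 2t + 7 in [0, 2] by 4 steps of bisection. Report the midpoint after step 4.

t = 1 gives g = -4, negative; keep [0, 1]
t = 0.5 gives g = 5, positive; keep [0.5, 1]
t = 0.75 gives g = 1.914062, positive; keep [0.75, 1]
t = 0.875 gives g = -0.6118, negative; keep [0.75, 0.875]

0.875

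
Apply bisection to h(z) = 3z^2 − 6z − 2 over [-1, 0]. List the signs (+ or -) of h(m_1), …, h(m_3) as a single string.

midpoint -0.5: h = 1.75 > 0 → [-0.5, 0]
midpoint -0.25: h = -0.3125 < 0 → [-0.5, -0.25]
midpoint -0.375: h = 0.671875 > 0 → [-0.375, -0.25]

+-+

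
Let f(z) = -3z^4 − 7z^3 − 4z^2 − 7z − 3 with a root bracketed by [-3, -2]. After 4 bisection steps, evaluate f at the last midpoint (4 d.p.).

1.5505

m = -2.5, f(m) = -18.3125 (−); new bracket [-2.5, -2]
m = -2.25, f(m) = -4.652344 (−); new bracket [-2.25, -2]
m = -2.125, f(m) = -0.190186 (−); new bracket [-2.125, -2]
m = -2.0625, f(m) = 1.5505 (+); new bracket [-2.125, -2.0625]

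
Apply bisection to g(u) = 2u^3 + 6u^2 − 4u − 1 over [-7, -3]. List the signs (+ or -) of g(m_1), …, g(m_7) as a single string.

--+----

m = -5, g(m) = -81 (−); new bracket [-5, -3]
m = -4, g(m) = -17 (−); new bracket [-4, -3]
m = -3.5, g(m) = 0.75 (+); new bracket [-4, -3.5]
m = -3.75, g(m) = -7.0938 (−); new bracket [-3.75, -3.5]
m = -3.625, g(m) = -2.9258 (−); new bracket [-3.625, -3.5]
m = -3.5625, g(m) = -1.0278 (−); new bracket [-3.5625, -3.5]
m = -3.53125, g(m) = -0.1241 (−); new bracket [-3.53125, -3.5]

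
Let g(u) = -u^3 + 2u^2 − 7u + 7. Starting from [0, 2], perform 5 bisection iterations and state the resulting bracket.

g(1) = 1 > 0, so the root lies in [1, 2]
g(1.5) = -2.375 < 0, so the root lies in [1, 1.5]
g(1.25) = -0.578125 < 0, so the root lies in [1, 1.25]
g(1.125) = 0.2324 > 0, so the root lies in [1.125, 1.25]
g(1.1875) = -0.1667 < 0, so the root lies in [1.125, 1.1875]

[1.125, 1.1875]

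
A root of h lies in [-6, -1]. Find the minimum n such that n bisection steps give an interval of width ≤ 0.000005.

Width after n steps is 5/2^n. Need 2^n ≥ 5/0.000005 = 1000000.
2^19 = 524288 < 1000000 ≤ 2^20 = 1048576, so n = 20.

20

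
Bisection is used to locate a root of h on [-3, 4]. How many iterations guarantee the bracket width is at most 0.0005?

Width after n steps is 7/2^n. Need 2^n ≥ 7/0.0005 = 14000.
2^13 = 8192 < 14000 ≤ 2^14 = 16384, so n = 14.

14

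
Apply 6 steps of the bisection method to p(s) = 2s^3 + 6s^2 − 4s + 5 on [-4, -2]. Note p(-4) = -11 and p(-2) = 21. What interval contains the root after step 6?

m = -3, p(m) = 17 (+); new bracket [-4, -3]
m = -3.5, p(m) = 6.75 (+); new bracket [-4, -3.5]
m = -3.75, p(m) = -1.09375 (−); new bracket [-3.75, -3.5]
m = -3.625, p(m) = 3.0742 (+); new bracket [-3.75, -3.625]
m = -3.6875, p(m) = 1.0532 (+); new bracket [-3.75, -3.6875]
m = -3.71875, p(m) = -0.0043 (−); new bracket [-3.71875, -3.6875]

[-3.71875, -3.6875]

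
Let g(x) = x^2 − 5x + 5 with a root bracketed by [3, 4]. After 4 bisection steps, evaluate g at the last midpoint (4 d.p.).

x = 3.5 gives g = -0.25, negative; keep [3.5, 4]
x = 3.75 gives g = 0.3125, positive; keep [3.5, 3.75]
x = 3.625 gives g = 0.015625, positive; keep [3.5, 3.625]
x = 3.5625 gives g = -0.1211, negative; keep [3.5625, 3.625]

-0.1211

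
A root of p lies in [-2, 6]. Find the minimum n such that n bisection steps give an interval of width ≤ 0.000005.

Width after n steps is 8/2^n. Need 2^n ≥ 8/0.000005 = 1600000.
2^20 = 1048576 < 1600000 ≤ 2^21 = 2097152, so n = 21.

21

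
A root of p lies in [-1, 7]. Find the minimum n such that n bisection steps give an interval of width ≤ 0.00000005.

28

Width after n steps is 8/2^n. Need 2^n ≥ 8/0.00000005 = 160000000.
2^27 = 134217728 < 160000000 ≤ 2^28 = 268435456, so n = 28.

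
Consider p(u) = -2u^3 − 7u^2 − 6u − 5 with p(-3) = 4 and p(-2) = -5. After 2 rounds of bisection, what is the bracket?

[-2.75, -2.5]

u = -2.5 gives p = -2.5, negative; keep [-3, -2.5]
u = -2.75 gives p = 0.15625, positive; keep [-2.75, -2.5]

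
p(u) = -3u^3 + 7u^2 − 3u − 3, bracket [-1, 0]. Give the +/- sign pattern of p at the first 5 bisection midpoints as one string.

+---+

p(-0.5) = 0.625 > 0, so the root lies in [-0.5, 0]
p(-0.25) = -1.765625 < 0, so the root lies in [-0.5, -0.25]
p(-0.375) = -0.732422 < 0, so the root lies in [-0.5, -0.375]
p(-0.4375) = -0.0964 < 0, so the root lies in [-0.5, -0.4375]
p(-0.46875) = 0.2533 > 0, so the root lies in [-0.46875, -0.4375]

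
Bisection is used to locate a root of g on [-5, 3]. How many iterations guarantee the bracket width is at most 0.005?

Width after n steps is 8/2^n. Need 2^n ≥ 8/0.005 = 1600.
2^10 = 1024 < 1600 ≤ 2^11 = 2048, so n = 11.

11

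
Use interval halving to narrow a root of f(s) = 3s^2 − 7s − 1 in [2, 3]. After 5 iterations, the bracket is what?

[2.4375, 2.46875]

f(2.5) = 0.25 > 0, so the root lies in [2, 2.5]
f(2.25) = -1.5625 < 0, so the root lies in [2.25, 2.5]
f(2.375) = -0.703125 < 0, so the root lies in [2.375, 2.5]
f(2.4375) = -0.2383 < 0, so the root lies in [2.4375, 2.5]
f(2.46875) = 0.0029 > 0, so the root lies in [2.4375, 2.46875]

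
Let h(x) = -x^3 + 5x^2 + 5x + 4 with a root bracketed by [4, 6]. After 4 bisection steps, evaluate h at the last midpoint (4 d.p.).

3.1738

h(5) = 29 > 0, so the root lies in [5, 6]
h(5.5) = 16.375 > 0, so the root lies in [5.5, 6]
h(5.75) = 7.953125 > 0, so the root lies in [5.75, 6]
h(5.875) = 3.1738 > 0, so the root lies in [5.875, 6]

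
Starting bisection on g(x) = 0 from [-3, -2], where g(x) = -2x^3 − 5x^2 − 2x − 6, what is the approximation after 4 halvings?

-2.5625

g(-2.5) = -1 < 0, so the root lies in [-3, -2.5]
g(-2.75) = 3.28125 > 0, so the root lies in [-2.75, -2.5]
g(-2.625) = 0.972656 > 0, so the root lies in [-2.625, -2.5]
g(-2.5625) = -0.0542 < 0, so the root lies in [-2.625, -2.5625]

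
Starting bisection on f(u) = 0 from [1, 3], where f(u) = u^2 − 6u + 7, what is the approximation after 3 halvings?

u = 2 gives f = -1, negative; keep [1, 2]
u = 1.5 gives f = 0.25, positive; keep [1.5, 2]
u = 1.75 gives f = -0.4375, negative; keep [1.5, 1.75]

1.75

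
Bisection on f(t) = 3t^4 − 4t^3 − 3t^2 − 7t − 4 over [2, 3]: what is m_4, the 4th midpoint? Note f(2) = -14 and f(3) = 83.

f(2.5) = 14.4375 > 0, so the root lies in [2, 2.5]
f(2.25) = -3.613281 < 0, so the root lies in [2.25, 2.5]
f(2.375) = 4.317139 > 0, so the root lies in [2.25, 2.375]
f(2.3125) = 0.096 > 0, so the root lies in [2.25, 2.3125]

2.3125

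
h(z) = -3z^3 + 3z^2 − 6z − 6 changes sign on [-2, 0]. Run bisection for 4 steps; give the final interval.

[-0.75, -0.625]

midpoint -1: h = 6 > 0 → [-1, 0]
midpoint -0.5: h = -1.875 < 0 → [-1, -0.5]
midpoint -0.75: h = 1.453125 > 0 → [-0.75, -0.5]
midpoint -0.625: h = -0.3457 < 0 → [-0.75, -0.625]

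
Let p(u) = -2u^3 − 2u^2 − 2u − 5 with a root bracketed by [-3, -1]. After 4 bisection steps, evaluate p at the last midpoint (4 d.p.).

p(-2) = 7 > 0, so the root lies in [-2, -1]
p(-1.5) = 0.25 > 0, so the root lies in [-1.5, -1]
p(-1.25) = -1.71875 < 0, so the root lies in [-1.5, -1.25]
p(-1.375) = -0.832 < 0, so the root lies in [-1.5, -1.375]

-0.8320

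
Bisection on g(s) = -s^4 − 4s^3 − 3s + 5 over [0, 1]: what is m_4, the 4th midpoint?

0.8125

m = 0.5, g(m) = 2.9375 (+); new bracket [0.5, 1]
m = 0.75, g(m) = 0.746094 (+); new bracket [0.75, 1]
m = 0.875, g(m) = -0.890869 (−); new bracket [0.75, 0.875]
m = 0.8125, g(m) = -0.0188 (−); new bracket [0.75, 0.8125]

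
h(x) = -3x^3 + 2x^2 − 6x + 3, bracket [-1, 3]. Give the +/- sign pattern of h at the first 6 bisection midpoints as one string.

-++---

m = 1, h(m) = -4 (−); new bracket [-1, 1]
m = 0, h(m) = 3 (+); new bracket [0, 1]
m = 0.5, h(m) = 0.125 (+); new bracket [0.5, 1]
m = 0.75, h(m) = -1.6406 (−); new bracket [0.5, 0.75]
m = 0.625, h(m) = -0.7012 (−); new bracket [0.5, 0.625]
m = 0.5625, h(m) = -0.2761 (−); new bracket [0.5, 0.5625]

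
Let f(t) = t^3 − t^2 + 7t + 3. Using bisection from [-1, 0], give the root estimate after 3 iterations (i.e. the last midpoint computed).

m = -0.5, f(m) = -0.875 (−); new bracket [-0.5, 0]
m = -0.25, f(m) = 1.171875 (+); new bracket [-0.5, -0.25]
m = -0.375, f(m) = 0.181641 (+); new bracket [-0.5, -0.375]

-0.375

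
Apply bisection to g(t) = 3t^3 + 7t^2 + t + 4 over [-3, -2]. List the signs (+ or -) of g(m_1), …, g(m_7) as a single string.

-++-++-

midpoint -2.5: g = -1.625 < 0 → [-2.5, -2]
midpoint -2.25: g = 3.015625 > 0 → [-2.5, -2.25]
midpoint -2.375: g = 0.919922 > 0 → [-2.5, -2.375]
midpoint -2.4375: g = -0.2942 < 0 → [-2.4375, -2.375]
midpoint -2.40625: g = 0.3272 > 0 → [-2.4375, -2.40625]
midpoint -2.421875: g = 0.0201 > 0 → [-2.4375, -2.421875]
midpoint -2.4296875: g = -0.1361 < 0 → [-2.4296875, -2.421875]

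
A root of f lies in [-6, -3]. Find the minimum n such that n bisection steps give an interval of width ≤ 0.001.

Width after n steps is 3/2^n. Need 2^n ≥ 3/0.001 = 3000.
2^11 = 2048 < 3000 ≤ 2^12 = 4096, so n = 12.

12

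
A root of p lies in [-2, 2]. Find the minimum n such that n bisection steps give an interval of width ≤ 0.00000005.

27

Width after n steps is 4/2^n. Need 2^n ≥ 4/0.00000005 = 80000000.
2^26 = 67108864 < 80000000 ≤ 2^27 = 134217728, so n = 27.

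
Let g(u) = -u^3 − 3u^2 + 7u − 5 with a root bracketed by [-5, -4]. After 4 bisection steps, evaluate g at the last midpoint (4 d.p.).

g(-4.5) = -6.125 < 0, so the root lies in [-5, -4.5]
g(-4.75) = 1.234375 > 0, so the root lies in [-4.75, -4.5]
g(-4.625) = -2.615234 < 0, so the root lies in [-4.75, -4.625]
g(-4.6875) = -0.7336 < 0, so the root lies in [-4.75, -4.6875]

-0.7336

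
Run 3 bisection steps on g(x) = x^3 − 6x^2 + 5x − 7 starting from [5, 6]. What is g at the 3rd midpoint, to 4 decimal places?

1.8184

x = 5.5 gives g = 5.375, positive; keep [5, 5.5]
x = 5.25 gives g = -1.421875, negative; keep [5.25, 5.5]
x = 5.375 gives g = 1.818359, positive; keep [5.25, 5.375]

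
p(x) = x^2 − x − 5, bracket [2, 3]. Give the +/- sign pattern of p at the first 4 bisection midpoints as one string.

--++

p(2.5) = -1.25 < 0, so the root lies in [2.5, 3]
p(2.75) = -0.1875 < 0, so the root lies in [2.75, 3]
p(2.875) = 0.390625 > 0, so the root lies in [2.75, 2.875]
p(2.8125) = 0.0977 > 0, so the root lies in [2.75, 2.8125]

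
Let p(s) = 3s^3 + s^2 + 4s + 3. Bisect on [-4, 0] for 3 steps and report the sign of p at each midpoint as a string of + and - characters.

--+

s = -2 gives p = -25, negative; keep [-2, 0]
s = -1 gives p = -3, negative; keep [-1, 0]
s = -0.5 gives p = 0.875, positive; keep [-1, -0.5]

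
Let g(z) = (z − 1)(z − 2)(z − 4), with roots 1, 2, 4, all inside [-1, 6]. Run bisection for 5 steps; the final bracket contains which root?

4

g(2.5) = -1.125 < 0, so the root lies in [2.5, 6]
g(4.25) = 1.828125 > 0, so the root lies in [2.5, 4.25]
g(3.375) = -2.041016 < 0, so the root lies in [3.375, 4.25]
g(3.8125) = -0.9558 < 0, so the root lies in [3.8125, 4.25]
g(4.03125) = 0.1924 > 0, so the root lies in [3.8125, 4.03125]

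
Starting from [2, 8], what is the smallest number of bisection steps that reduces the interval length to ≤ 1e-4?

16

Width after n steps is 6/2^n. Need 2^n ≥ 6/1e-4 = 60000.
2^15 = 32768 < 60000 ≤ 2^16 = 65536, so n = 16.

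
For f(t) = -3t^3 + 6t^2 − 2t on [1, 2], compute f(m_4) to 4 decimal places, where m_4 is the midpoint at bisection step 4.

0.0793

midpoint 1.5: f = 0.375 > 0 → [1.5, 2]
midpoint 1.75: f = -1.203125 < 0 → [1.5, 1.75]
midpoint 1.625: f = -0.279297 < 0 → [1.5, 1.625]
midpoint 1.5625: f = 0.0793 > 0 → [1.5625, 1.625]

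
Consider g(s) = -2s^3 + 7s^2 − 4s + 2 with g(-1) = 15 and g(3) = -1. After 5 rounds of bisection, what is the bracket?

[2.875, 3]

midpoint 1: g = 3 > 0 → [1, 3]
midpoint 2: g = 6 > 0 → [2, 3]
midpoint 2.5: g = 4.5 > 0 → [2.5, 3]
midpoint 2.75: g = 2.3438 > 0 → [2.75, 3]
midpoint 2.875: g = 0.832 > 0 → [2.875, 3]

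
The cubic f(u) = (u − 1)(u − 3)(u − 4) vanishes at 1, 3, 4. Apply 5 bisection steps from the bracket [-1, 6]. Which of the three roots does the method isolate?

1

m = 2.5, f(m) = 1.125 (+); new bracket [-1, 2.5]
m = 0.75, f(m) = -1.828125 (−); new bracket [0.75, 2.5]
m = 1.625, f(m) = 2.041016 (+); new bracket [0.75, 1.625]
m = 1.1875, f(m) = 0.9558 (+); new bracket [0.75, 1.1875]
m = 0.96875, f(m) = -0.1924 (−); new bracket [0.96875, 1.1875]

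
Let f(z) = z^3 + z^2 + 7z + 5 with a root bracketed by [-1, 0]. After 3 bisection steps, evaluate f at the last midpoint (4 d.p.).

0.7715

f(-0.5) = 1.625 > 0, so the root lies in [-1, -0.5]
f(-0.75) = -0.109375 < 0, so the root lies in [-0.75, -0.5]
f(-0.625) = 0.771484 > 0, so the root lies in [-0.75, -0.625]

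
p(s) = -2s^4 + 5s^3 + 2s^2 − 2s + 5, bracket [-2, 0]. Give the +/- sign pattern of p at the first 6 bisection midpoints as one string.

+---++

p(-1) = 2 > 0, so the root lies in [-2, -1]
p(-1.5) = -14.5 < 0, so the root lies in [-1.5, -1]
p(-1.25) = -4.023438 < 0, so the root lies in [-1.25, -1]
p(-1.125) = -0.5415 < 0, so the root lies in [-1.125, -1]
p(-1.0625) = 0.8366 > 0, so the root lies in [-1.125, -1.0625]
p(-1.09375) = 0.1757 > 0, so the root lies in [-1.125, -1.09375]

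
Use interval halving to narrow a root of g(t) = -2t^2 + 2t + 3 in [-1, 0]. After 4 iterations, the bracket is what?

[-0.875, -0.8125]

g(-0.5) = 1.5 > 0, so the root lies in [-1, -0.5]
g(-0.75) = 0.375 > 0, so the root lies in [-1, -0.75]
g(-0.875) = -0.28125 < 0, so the root lies in [-0.875, -0.75]
g(-0.8125) = 0.0547 > 0, so the root lies in [-0.875, -0.8125]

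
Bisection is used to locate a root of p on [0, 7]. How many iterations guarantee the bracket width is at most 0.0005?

14

Width after n steps is 7/2^n. Need 2^n ≥ 7/0.0005 = 14000.
2^13 = 8192 < 14000 ≤ 2^14 = 16384, so n = 14.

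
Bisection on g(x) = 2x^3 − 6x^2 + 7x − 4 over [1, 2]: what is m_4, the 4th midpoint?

1.5625

g(1.5) = -0.25 < 0, so the root lies in [1.5, 2]
g(1.75) = 0.59375 > 0, so the root lies in [1.5, 1.75]
g(1.625) = 0.113281 > 0, so the root lies in [1.5, 1.625]
g(1.5625) = -0.0815 < 0, so the root lies in [1.5625, 1.625]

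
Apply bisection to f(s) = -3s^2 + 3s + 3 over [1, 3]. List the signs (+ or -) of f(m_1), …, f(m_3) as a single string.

-+-

midpoint 2: f = -3 < 0 → [1, 2]
midpoint 1.5: f = 0.75 > 0 → [1.5, 2]
midpoint 1.75: f = -0.9375 < 0 → [1.5, 1.75]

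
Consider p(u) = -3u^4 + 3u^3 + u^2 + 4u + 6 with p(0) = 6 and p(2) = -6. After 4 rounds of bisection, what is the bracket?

[1.75, 1.875]

midpoint 1: p = 11 > 0 → [1, 2]
midpoint 1.5: p = 9.1875 > 0 → [1.5, 2]
midpoint 1.75: p = 4.003906 > 0 → [1.75, 2]
midpoint 1.875: p = -0.2878 < 0 → [1.75, 1.875]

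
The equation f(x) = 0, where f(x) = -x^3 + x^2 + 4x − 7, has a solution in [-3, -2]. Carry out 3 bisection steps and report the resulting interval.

[-2.25, -2.125]

m = -2.5, f(m) = 4.875 (+); new bracket [-2.5, -2]
m = -2.25, f(m) = 0.453125 (+); new bracket [-2.25, -2]
m = -2.125, f(m) = -1.388672 (−); new bracket [-2.25, -2.125]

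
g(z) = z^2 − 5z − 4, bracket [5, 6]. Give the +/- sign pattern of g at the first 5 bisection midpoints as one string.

-+--+

z = 5.5 gives g = -1.25, negative; keep [5.5, 6]
z = 5.75 gives g = 0.3125, positive; keep [5.5, 5.75]
z = 5.625 gives g = -0.484375, negative; keep [5.625, 5.75]
z = 5.6875 gives g = -0.0898, negative; keep [5.6875, 5.75]
z = 5.71875 gives g = 0.1104, positive; keep [5.6875, 5.71875]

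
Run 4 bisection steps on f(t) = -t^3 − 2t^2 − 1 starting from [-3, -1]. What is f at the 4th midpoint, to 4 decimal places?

t = -2 gives f = -1, negative; keep [-3, -2]
t = -2.5 gives f = 2.125, positive; keep [-2.5, -2]
t = -2.25 gives f = 0.265625, positive; keep [-2.25, -2]
t = -2.125 gives f = -0.4355, negative; keep [-2.25, -2.125]

-0.4355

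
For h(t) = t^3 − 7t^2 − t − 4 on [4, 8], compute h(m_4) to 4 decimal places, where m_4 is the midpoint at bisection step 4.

h(6) = -46 < 0, so the root lies in [6, 8]
h(7) = -11 < 0, so the root lies in [7, 8]
h(7.5) = 16.625 > 0, so the root lies in [7, 7.5]
h(7.25) = 1.8906 > 0, so the root lies in [7, 7.25]

1.8906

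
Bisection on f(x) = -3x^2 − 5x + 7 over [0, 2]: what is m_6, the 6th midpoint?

x = 1 gives f = -1, negative; keep [0, 1]
x = 0.5 gives f = 3.75, positive; keep [0.5, 1]
x = 0.75 gives f = 1.5625, positive; keep [0.75, 1]
x = 0.875 gives f = 0.3281, positive; keep [0.875, 1]
x = 0.9375 gives f = -0.3242, negative; keep [0.875, 0.9375]
x = 0.90625 gives f = 0.0049, positive; keep [0.90625, 0.9375]

0.90625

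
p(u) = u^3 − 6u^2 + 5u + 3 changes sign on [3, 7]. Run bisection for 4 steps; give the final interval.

u = 5 gives p = 3, positive; keep [3, 5]
u = 4 gives p = -9, negative; keep [4, 5]
u = 4.5 gives p = -4.875, negative; keep [4.5, 5]
u = 4.75 gives p = -1.4531, negative; keep [4.75, 5]

[4.75, 5]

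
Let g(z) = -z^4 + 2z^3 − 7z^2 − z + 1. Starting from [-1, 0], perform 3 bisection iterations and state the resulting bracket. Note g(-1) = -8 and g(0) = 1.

[-0.5, -0.375]

m = -0.5, g(m) = -0.5625 (−); new bracket [-0.5, 0]
m = -0.25, g(m) = 0.777344 (+); new bracket [-0.5, -0.25]
m = -0.375, g(m) = 0.265381 (+); new bracket [-0.5, -0.375]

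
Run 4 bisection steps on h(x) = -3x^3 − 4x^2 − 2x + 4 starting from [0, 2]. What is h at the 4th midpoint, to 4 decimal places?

h(1) = -5 < 0, so the root lies in [0, 1]
h(0.5) = 1.625 > 0, so the root lies in [0.5, 1]
h(0.75) = -1.015625 < 0, so the root lies in [0.5, 0.75]
h(0.625) = 0.4551 > 0, so the root lies in [0.625, 0.75]

0.4551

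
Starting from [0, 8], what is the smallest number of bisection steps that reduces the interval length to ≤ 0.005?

11

Width after n steps is 8/2^n. Need 2^n ≥ 8/0.005 = 1600.
2^10 = 1024 < 1600 ≤ 2^11 = 2048, so n = 11.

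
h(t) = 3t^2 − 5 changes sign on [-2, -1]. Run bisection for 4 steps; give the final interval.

[-1.3125, -1.25]

midpoint -1.5: h = 1.75 > 0 → [-1.5, -1]
midpoint -1.25: h = -0.3125 < 0 → [-1.5, -1.25]
midpoint -1.375: h = 0.671875 > 0 → [-1.375, -1.25]
midpoint -1.3125: h = 0.168 > 0 → [-1.3125, -1.25]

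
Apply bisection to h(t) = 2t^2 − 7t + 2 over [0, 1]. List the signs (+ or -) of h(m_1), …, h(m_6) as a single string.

-+-+--

m = 0.5, h(m) = -1 (−); new bracket [0, 0.5]
m = 0.25, h(m) = 0.375 (+); new bracket [0.25, 0.5]
m = 0.375, h(m) = -0.34375 (−); new bracket [0.25, 0.375]
m = 0.3125, h(m) = 0.0078 (+); new bracket [0.3125, 0.375]
m = 0.34375, h(m) = -0.1699 (−); new bracket [0.3125, 0.34375]
m = 0.328125, h(m) = -0.0815 (−); new bracket [0.3125, 0.328125]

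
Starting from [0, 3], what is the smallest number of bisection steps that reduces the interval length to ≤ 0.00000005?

Width after n steps is 3/2^n. Need 2^n ≥ 3/0.00000005 = 60000000.
2^25 = 33554432 < 60000000 ≤ 2^26 = 67108864, so n = 26.

26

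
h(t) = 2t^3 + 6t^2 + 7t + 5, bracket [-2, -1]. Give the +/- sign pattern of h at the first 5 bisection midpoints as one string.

++-+-

midpoint -1.5: h = 1.25 > 0 → [-2, -1.5]
midpoint -1.75: h = 0.40625 > 0 → [-2, -1.75]
midpoint -1.875: h = -0.214844 < 0 → [-1.875, -1.75]
midpoint -1.8125: h = 0.1147 > 0 → [-1.875, -1.8125]
midpoint -1.84375: h = -0.0451 < 0 → [-1.84375, -1.8125]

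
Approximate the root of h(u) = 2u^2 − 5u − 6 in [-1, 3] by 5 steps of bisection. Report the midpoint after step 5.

u = 1 gives h = -9, negative; keep [-1, 1]
u = 0 gives h = -6, negative; keep [-1, 0]
u = -0.5 gives h = -3, negative; keep [-1, -0.5]
u = -0.75 gives h = -1.125, negative; keep [-1, -0.75]
u = -0.875 gives h = -0.0938, negative; keep [-1, -0.875]

-0.875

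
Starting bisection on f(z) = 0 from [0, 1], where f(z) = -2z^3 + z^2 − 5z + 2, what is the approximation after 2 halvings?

m = 0.5, f(m) = -0.5 (−); new bracket [0, 0.5]
m = 0.25, f(m) = 0.78125 (+); new bracket [0.25, 0.5]

0.25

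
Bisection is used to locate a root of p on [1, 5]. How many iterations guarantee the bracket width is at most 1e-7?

26

Width after n steps is 4/2^n. Need 2^n ≥ 4/1e-7 = 40000000.
2^25 = 33554432 < 40000000 ≤ 2^26 = 67108864, so n = 26.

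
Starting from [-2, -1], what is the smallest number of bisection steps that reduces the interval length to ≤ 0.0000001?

24

Width after n steps is 1/2^n. Need 2^n ≥ 1/0.0000001 = 10000000.
2^23 = 8388608 < 10000000 ≤ 2^24 = 16777216, so n = 24.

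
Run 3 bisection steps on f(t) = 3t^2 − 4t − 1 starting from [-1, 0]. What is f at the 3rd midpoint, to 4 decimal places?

midpoint -0.5: f = 1.75 > 0 → [-0.5, 0]
midpoint -0.25: f = 0.1875 > 0 → [-0.25, 0]
midpoint -0.125: f = -0.453125 < 0 → [-0.25, -0.125]

-0.4531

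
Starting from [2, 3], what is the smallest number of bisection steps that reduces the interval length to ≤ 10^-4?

Width after n steps is 1/2^n. Need 2^n ≥ 1/10^-4 = 10000.
2^13 = 8192 < 10000 ≤ 2^14 = 16384, so n = 14.

14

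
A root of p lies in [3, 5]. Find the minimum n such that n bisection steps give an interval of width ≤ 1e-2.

Width after n steps is 2/2^n. Need 2^n ≥ 2/1e-2 = 200.
2^7 = 128 < 200 ≤ 2^8 = 256, so n = 8.

8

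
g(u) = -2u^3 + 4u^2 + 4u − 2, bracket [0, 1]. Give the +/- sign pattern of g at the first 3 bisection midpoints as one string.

m = 0.5, g(m) = 0.75 (+); new bracket [0, 0.5]
m = 0.25, g(m) = -0.78125 (−); new bracket [0.25, 0.5]
m = 0.375, g(m) = -0.042969 (−); new bracket [0.375, 0.5]

+--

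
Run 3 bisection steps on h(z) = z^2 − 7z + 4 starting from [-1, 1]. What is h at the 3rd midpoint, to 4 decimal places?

-0.6875

z = 0 gives h = 4, positive; keep [0, 1]
z = 0.5 gives h = 0.75, positive; keep [0.5, 1]
z = 0.75 gives h = -0.6875, negative; keep [0.5, 0.75]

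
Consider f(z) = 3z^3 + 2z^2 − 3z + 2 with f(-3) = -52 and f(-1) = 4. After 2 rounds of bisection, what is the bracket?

[-2, -1.5]

z = -2 gives f = -8, negative; keep [-2, -1]
z = -1.5 gives f = 0.875, positive; keep [-2, -1.5]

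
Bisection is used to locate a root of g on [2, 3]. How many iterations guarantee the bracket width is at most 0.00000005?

25

Width after n steps is 1/2^n. Need 2^n ≥ 1/0.00000005 = 20000000.
2^24 = 16777216 < 20000000 ≤ 2^25 = 33554432, so n = 25.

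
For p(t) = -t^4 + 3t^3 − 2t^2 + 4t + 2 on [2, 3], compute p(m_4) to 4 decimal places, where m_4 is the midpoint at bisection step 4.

1.6011

m = 2.5, p(m) = 7.3125 (+); new bracket [2.5, 3]
m = 2.75, p(m) = 3.074219 (+); new bracket [2.75, 3]
m = 2.875, p(m) = -0.060791 (−); new bracket [2.75, 2.875]
m = 2.8125, p(m) = 1.6011 (+); new bracket [2.8125, 2.875]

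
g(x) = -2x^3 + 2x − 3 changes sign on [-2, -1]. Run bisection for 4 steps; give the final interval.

[-1.4375, -1.375]

x = -1.5 gives g = 0.75, positive; keep [-1.5, -1]
x = -1.25 gives g = -1.59375, negative; keep [-1.5, -1.25]
x = -1.375 gives g = -0.550781, negative; keep [-1.5, -1.375]
x = -1.4375 gives g = 0.0659, positive; keep [-1.4375, -1.375]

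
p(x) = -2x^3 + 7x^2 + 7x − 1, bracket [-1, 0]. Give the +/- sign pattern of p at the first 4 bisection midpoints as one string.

m = -0.5, p(m) = -2.5 (−); new bracket [-1, -0.5]
m = -0.75, p(m) = -1.46875 (−); new bracket [-1, -0.75]
m = -0.875, p(m) = -0.425781 (−); new bracket [-1, -0.875]
m = -0.9375, p(m) = 0.2378 (+); new bracket [-0.9375, -0.875]

---+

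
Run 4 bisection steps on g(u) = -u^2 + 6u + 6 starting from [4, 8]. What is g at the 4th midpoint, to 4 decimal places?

0.9375

g(6) = 6 > 0, so the root lies in [6, 8]
g(7) = -1 < 0, so the root lies in [6, 7]
g(6.5) = 2.75 > 0, so the root lies in [6.5, 7]
g(6.75) = 0.9375 > 0, so the root lies in [6.75, 7]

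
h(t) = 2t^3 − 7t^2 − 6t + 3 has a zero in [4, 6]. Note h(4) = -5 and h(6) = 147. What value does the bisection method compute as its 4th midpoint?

4.125

midpoint 5: h = 48 > 0 → [4, 5]
midpoint 4.5: h = 16.5 > 0 → [4, 4.5]
midpoint 4.25: h = 4.59375 > 0 → [4, 4.25]
midpoint 4.125: h = -0.4805 < 0 → [4.125, 4.25]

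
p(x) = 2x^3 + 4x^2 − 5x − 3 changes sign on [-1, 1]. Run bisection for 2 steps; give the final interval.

m = 0, p(m) = -3 (−); new bracket [-1, 0]
m = -0.5, p(m) = 0.25 (+); new bracket [-0.5, 0]

[-0.5, 0]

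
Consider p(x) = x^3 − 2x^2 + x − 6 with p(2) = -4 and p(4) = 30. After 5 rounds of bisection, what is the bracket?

[2.5, 2.5625]

m = 3, p(m) = 6 (+); new bracket [2, 3]
m = 2.5, p(m) = -0.375 (−); new bracket [2.5, 3]
m = 2.75, p(m) = 2.421875 (+); new bracket [2.5, 2.75]
m = 2.625, p(m) = 0.9316 (+); new bracket [2.5, 2.625]
m = 2.5625, p(m) = 0.2561 (+); new bracket [2.5, 2.5625]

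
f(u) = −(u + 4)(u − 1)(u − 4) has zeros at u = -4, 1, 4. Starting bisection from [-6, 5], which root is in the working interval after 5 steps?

m = -0.5, f(m) = -23.625 (−); new bracket [-6, -0.5]
m = -3.25, f(m) = -23.109375 (−); new bracket [-6, -3.25]
m = -4.625, f(m) = 30.322266 (+); new bracket [-4.625, -3.25]
m = -3.9375, f(m) = -2.4495 (−); new bracket [-4.625, -3.9375]
m = -4.28125, f(m) = 12.3006 (+); new bracket [-4.28125, -3.9375]

-4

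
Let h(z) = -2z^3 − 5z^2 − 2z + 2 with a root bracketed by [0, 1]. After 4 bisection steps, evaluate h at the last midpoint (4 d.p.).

midpoint 0.5: h = -0.5 < 0 → [0, 0.5]
midpoint 0.25: h = 1.15625 > 0 → [0.25, 0.5]
midpoint 0.375: h = 0.441406 > 0 → [0.375, 0.5]
midpoint 0.4375: h = 0.0005 > 0 → [0.4375, 0.5]

0.0005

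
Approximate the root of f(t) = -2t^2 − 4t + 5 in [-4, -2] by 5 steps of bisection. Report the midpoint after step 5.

-2.8125

midpoint -3: f = -1 < 0 → [-3, -2]
midpoint -2.5: f = 2.5 > 0 → [-3, -2.5]
midpoint -2.75: f = 0.875 > 0 → [-3, -2.75]
midpoint -2.875: f = -0.0312 < 0 → [-2.875, -2.75]
midpoint -2.8125: f = 0.4297 > 0 → [-2.875, -2.8125]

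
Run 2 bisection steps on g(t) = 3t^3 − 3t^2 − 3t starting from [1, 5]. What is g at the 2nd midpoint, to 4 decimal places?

midpoint 3: g = 45 > 0 → [1, 3]
midpoint 2: g = 6 > 0 → [1, 2]

6.0000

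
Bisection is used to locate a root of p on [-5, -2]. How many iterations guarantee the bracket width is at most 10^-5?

19

Width after n steps is 3/2^n. Need 2^n ≥ 3/10^-5 = 300000.
2^18 = 262144 < 300000 ≤ 2^19 = 524288, so n = 19.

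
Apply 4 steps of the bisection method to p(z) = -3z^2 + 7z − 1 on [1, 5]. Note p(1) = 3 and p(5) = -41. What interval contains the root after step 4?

z = 3 gives p = -7, negative; keep [1, 3]
z = 2 gives p = 1, positive; keep [2, 3]
z = 2.5 gives p = -2.25, negative; keep [2, 2.5]
z = 2.25 gives p = -0.4375, negative; keep [2, 2.25]

[2, 2.25]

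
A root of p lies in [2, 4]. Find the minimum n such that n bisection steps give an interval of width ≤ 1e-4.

Width after n steps is 2/2^n. Need 2^n ≥ 2/1e-4 = 20000.
2^14 = 16384 < 20000 ≤ 2^15 = 32768, so n = 15.

15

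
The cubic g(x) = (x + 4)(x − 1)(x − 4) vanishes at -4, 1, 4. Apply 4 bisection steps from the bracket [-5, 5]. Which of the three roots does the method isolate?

m = 0, g(m) = 16 (+); new bracket [-5, 0]
m = -2.5, g(m) = 34.125 (+); new bracket [-5, -2.5]
m = -3.75, g(m) = 9.203125 (+); new bracket [-5, -3.75]
m = -4.375, g(m) = -16.8809 (−); new bracket [-4.375, -3.75]

-4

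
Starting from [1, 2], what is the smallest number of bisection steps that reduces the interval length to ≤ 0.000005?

Width after n steps is 1/2^n. Need 2^n ≥ 1/0.000005 = 200000.
2^17 = 131072 < 200000 ≤ 2^18 = 262144, so n = 18.

18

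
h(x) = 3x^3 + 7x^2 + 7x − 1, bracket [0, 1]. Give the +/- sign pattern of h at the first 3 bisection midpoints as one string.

++-

x = 0.5 gives h = 4.625, positive; keep [0, 0.5]
x = 0.25 gives h = 1.234375, positive; keep [0, 0.25]
x = 0.125 gives h = -0.009766, negative; keep [0.125, 0.25]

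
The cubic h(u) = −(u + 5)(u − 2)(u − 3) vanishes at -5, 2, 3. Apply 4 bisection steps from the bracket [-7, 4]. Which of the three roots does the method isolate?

-5

h(-1.5) = -55.125 < 0, so the root lies in [-7, -1.5]
h(-4.25) = -33.984375 < 0, so the root lies in [-7, -4.25]
h(-5.625) = 41.103516 > 0, so the root lies in [-5.625, -4.25]
h(-4.9375) = -3.4417 < 0, so the root lies in [-5.625, -4.9375]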